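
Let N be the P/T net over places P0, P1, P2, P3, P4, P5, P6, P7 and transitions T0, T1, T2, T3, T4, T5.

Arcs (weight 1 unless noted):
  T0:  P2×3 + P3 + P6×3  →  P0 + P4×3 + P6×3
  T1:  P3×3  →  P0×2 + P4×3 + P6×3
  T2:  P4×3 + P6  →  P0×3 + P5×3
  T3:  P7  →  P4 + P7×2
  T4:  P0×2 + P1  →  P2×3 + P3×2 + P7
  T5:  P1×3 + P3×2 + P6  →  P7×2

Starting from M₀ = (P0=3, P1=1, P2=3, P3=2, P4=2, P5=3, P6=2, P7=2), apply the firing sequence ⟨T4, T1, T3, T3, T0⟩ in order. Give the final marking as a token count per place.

(P0=4, P1=0, P2=3, P3=0, P4=10, P5=3, P6=5, P7=5)

step 1: fire T4:  (P0=3, P1=1, P2=3, P3=2, P4=2, P5=3, P6=2, P7=2) → (P0=1, P1=0, P2=6, P3=4, P4=2, P5=3, P6=2, P7=3)
step 2: fire T1:  (P0=1, P1=0, P2=6, P3=4, P4=2, P5=3, P6=2, P7=3) → (P0=3, P1=0, P2=6, P3=1, P4=5, P5=3, P6=5, P7=3)
step 3: fire T3:  (P0=3, P1=0, P2=6, P3=1, P4=5, P5=3, P6=5, P7=3) → (P0=3, P1=0, P2=6, P3=1, P4=6, P5=3, P6=5, P7=4)
step 4: fire T3:  (P0=3, P1=0, P2=6, P3=1, P4=6, P5=3, P6=5, P7=4) → (P0=3, P1=0, P2=6, P3=1, P4=7, P5=3, P6=5, P7=5)
step 5: fire T0:  (P0=3, P1=0, P2=6, P3=1, P4=7, P5=3, P6=5, P7=5) → (P0=4, P1=0, P2=3, P3=0, P4=10, P5=3, P6=5, P7=5)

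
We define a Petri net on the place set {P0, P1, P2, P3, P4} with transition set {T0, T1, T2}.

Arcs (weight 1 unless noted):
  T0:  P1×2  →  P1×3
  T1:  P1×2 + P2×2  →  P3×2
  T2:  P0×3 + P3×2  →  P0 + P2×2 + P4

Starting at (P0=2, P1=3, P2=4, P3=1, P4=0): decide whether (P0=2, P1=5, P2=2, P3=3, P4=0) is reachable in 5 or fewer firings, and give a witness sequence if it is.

YES — reachable via ⟨T0, T0, T0, T0, T1⟩ (5 firings)

step 1: fire T0:  (P0=2, P1=3, P2=4, P3=1, P4=0) → (P0=2, P1=4, P2=4, P3=1, P4=0)
step 2: fire T0:  (P0=2, P1=4, P2=4, P3=1, P4=0) → (P0=2, P1=5, P2=4, P3=1, P4=0)
step 3: fire T0:  (P0=2, P1=5, P2=4, P3=1, P4=0) → (P0=2, P1=6, P2=4, P3=1, P4=0)
step 4: fire T0:  (P0=2, P1=6, P2=4, P3=1, P4=0) → (P0=2, P1=7, P2=4, P3=1, P4=0)
step 5: fire T1:  (P0=2, P1=7, P2=4, P3=1, P4=0) → (P0=2, P1=5, P2=2, P3=3, P4=0)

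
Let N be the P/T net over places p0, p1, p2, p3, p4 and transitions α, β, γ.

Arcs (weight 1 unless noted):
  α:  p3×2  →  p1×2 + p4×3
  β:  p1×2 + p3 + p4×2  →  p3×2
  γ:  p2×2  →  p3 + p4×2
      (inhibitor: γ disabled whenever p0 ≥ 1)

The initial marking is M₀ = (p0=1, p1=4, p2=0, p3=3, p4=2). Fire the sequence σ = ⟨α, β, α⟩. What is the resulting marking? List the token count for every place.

(p0=1, p1=6, p2=0, p3=0, p4=6)

step 1: fire α:  (p0=1, p1=4, p2=0, p3=3, p4=2) → (p0=1, p1=6, p2=0, p3=1, p4=5)
step 2: fire β:  (p0=1, p1=6, p2=0, p3=1, p4=5) → (p0=1, p1=4, p2=0, p3=2, p4=3)
step 3: fire α:  (p0=1, p1=4, p2=0, p3=2, p4=3) → (p0=1, p1=6, p2=0, p3=0, p4=6)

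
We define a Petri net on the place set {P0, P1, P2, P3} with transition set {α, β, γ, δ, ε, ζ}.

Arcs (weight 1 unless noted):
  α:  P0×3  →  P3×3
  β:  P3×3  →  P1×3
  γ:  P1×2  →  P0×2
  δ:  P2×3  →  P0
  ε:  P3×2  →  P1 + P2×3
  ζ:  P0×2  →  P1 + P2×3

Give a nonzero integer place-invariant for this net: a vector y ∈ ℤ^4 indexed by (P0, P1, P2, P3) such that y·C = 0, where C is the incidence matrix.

y = (P0:3, P1:3, P2:1, P3:3)

Incidence matrix C (rows=places, cols=transitions):
        α    β    γ    δ    ε    ζ
   P0  -3    0    2    1    0   -2
   P1   0    3   -2    0    1    1
   P2   0    0    0   -3    3    3
   P3   3   -3    0    0   -2    0

Candidate y = [3, 3, 1, 3]; check y·C column-wise:
  col α: 3·-3 + 3·0 + 1·0 + 3·3 = 0
  col β: 3·0 + 3·3 + 1·0 + 3·-3 = 0
  col γ: 3·2 + 3·-2 + 1·0 + 3·0 = 0
  col δ: 3·1 + 3·0 + 1·-3 + 3·0 = 0
  col ε: 3·0 + 3·1 + 1·3 + 3·-2 = 0
  col ζ: 3·-2 + 3·1 + 1·3 + 3·0 = 0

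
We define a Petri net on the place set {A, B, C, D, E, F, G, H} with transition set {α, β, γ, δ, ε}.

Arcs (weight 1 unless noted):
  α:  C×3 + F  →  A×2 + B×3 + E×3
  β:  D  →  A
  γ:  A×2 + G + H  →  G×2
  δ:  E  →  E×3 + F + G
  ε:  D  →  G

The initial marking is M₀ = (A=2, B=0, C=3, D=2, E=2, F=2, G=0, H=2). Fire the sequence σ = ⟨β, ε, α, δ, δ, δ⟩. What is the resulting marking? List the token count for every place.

(A=5, B=3, C=0, D=0, E=11, F=4, G=4, H=2)

step 1: fire β:  (A=2, B=0, C=3, D=2, E=2, F=2, G=0, H=2) → (A=3, B=0, C=3, D=1, E=2, F=2, G=0, H=2)
step 2: fire ε:  (A=3, B=0, C=3, D=1, E=2, F=2, G=0, H=2) → (A=3, B=0, C=3, D=0, E=2, F=2, G=1, H=2)
step 3: fire α:  (A=3, B=0, C=3, D=0, E=2, F=2, G=1, H=2) → (A=5, B=3, C=0, D=0, E=5, F=1, G=1, H=2)
step 4: fire δ:  (A=5, B=3, C=0, D=0, E=5, F=1, G=1, H=2) → (A=5, B=3, C=0, D=0, E=7, F=2, G=2, H=2)
step 5: fire δ:  (A=5, B=3, C=0, D=0, E=7, F=2, G=2, H=2) → (A=5, B=3, C=0, D=0, E=9, F=3, G=3, H=2)
step 6: fire δ:  (A=5, B=3, C=0, D=0, E=9, F=3, G=3, H=2) → (A=5, B=3, C=0, D=0, E=11, F=4, G=4, H=2)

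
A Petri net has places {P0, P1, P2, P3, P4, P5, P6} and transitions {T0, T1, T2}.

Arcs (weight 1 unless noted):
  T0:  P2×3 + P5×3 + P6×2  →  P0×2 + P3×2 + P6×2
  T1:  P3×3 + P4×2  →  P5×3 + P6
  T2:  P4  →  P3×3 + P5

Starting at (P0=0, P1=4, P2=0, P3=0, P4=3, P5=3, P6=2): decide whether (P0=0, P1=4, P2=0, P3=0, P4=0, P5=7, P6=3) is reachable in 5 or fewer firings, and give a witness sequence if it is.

YES — reachable via ⟨T2, T1⟩ (2 firings)

step 1: fire T2:  (P0=0, P1=4, P2=0, P3=0, P4=3, P5=3, P6=2) → (P0=0, P1=4, P2=0, P3=3, P4=2, P5=4, P6=2)
step 2: fire T1:  (P0=0, P1=4, P2=0, P3=3, P4=2, P5=4, P6=2) → (P0=0, P1=4, P2=0, P3=0, P4=0, P5=7, P6=3)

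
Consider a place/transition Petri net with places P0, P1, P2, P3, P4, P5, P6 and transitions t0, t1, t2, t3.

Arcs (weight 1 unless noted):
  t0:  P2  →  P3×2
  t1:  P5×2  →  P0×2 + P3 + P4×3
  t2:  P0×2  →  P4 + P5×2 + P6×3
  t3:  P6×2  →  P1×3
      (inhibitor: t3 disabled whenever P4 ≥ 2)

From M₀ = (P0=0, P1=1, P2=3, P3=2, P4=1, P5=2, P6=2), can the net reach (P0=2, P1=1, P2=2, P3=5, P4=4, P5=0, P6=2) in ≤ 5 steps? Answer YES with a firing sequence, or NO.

YES — reachable via ⟨t0, t1⟩ (2 firings)

step 1: fire t0:  (P0=0, P1=1, P2=3, P3=2, P4=1, P5=2, P6=2) → (P0=0, P1=1, P2=2, P3=4, P4=1, P5=2, P6=2)
step 2: fire t1:  (P0=0, P1=1, P2=2, P3=4, P4=1, P5=2, P6=2) → (P0=2, P1=1, P2=2, P3=5, P4=4, P5=0, P6=2)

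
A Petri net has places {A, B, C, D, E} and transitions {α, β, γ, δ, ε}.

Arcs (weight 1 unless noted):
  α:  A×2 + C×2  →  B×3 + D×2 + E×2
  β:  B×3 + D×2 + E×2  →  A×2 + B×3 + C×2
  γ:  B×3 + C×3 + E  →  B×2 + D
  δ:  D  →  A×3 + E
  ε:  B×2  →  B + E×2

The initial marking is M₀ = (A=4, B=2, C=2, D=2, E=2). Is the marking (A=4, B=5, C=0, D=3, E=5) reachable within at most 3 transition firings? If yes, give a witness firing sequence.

depth 0: 1 marking
depth 1: 4 markings reached so far
depth 2: 9 markings reached so far
depth 3: 17 markings reached so far
target is not among the 17 markings reachable within 3 steps

NO — not reachable within 3 firings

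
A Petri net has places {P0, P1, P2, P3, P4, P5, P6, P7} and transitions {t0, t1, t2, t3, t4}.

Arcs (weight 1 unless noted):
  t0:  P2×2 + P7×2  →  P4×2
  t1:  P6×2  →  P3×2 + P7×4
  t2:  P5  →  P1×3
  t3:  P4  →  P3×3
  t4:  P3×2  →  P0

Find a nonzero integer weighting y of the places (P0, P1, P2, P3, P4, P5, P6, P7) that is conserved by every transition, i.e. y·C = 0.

Incidence matrix C (rows=places, cols=transitions):
       t0   t1   t2   t3   t4
   P0   0    0    0    0    1
   P1   0    0    3    0    0
   P2  -2    0    0    0    0
   P3   0    2    0    3   -2
   P4   2    0    0   -1    0
   P5   0    0   -1    0    0
   P6   0   -2    0    0    0
   P7  -2    4    0    0    0

Candidate y = [0, 1, 0, 0, 0, 3, 0, 0]; check y·C column-wise:
  col t0: 1·0 + 0·-2 + 0·2 + 3·0 + 0·-2 = 0
  col t1: 1·0 + 0·2 + 3·0 + 0·-2 + 0·4 = 0
  col t2: 1·3 + 3·-1 = 0
  col t3: 1·0 + 0·3 + 0·-1 + 3·0 = 0
  col t4: 0·1 + 1·0 + 0·-2 + 3·0 = 0

y = (P0:0, P1:1, P2:0, P3:0, P4:0, P5:3, P6:0, P7:0)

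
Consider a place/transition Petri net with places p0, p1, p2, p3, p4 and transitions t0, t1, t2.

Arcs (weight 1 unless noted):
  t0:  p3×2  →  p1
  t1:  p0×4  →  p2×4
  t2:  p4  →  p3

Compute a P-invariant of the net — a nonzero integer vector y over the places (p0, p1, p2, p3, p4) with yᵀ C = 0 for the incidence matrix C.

Incidence matrix C (rows=places, cols=transitions):
       t0   t1   t2
   p0   0   -4    0
   p1   1    0    0
   p2   0    4    0
   p3  -2    0    1
   p4   0    0   -1

Candidate y = [1, 0, 1, 0, 0]; check y·C column-wise:
  col t0: 1·0 + 0·1 + 1·0 + 0·-2 = 0
  col t1: 1·-4 + 1·4 = 0
  col t2: 1·0 + 1·0 + 0·1 + 0·-1 = 0

y = (p0:1, p1:0, p2:1, p3:0, p4:0)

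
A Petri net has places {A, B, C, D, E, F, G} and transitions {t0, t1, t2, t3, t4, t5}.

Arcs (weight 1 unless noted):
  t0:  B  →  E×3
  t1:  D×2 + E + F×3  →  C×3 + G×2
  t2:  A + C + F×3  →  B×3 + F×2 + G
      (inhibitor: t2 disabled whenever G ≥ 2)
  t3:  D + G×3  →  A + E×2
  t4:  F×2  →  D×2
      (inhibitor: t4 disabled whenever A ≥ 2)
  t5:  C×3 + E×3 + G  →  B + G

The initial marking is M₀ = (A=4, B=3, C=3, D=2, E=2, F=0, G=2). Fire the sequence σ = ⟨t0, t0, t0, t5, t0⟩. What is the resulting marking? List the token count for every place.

(A=4, B=0, C=0, D=2, E=11, F=0, G=2)

step 1: fire t0:  (A=4, B=3, C=3, D=2, E=2, F=0, G=2) → (A=4, B=2, C=3, D=2, E=5, F=0, G=2)
step 2: fire t0:  (A=4, B=2, C=3, D=2, E=5, F=0, G=2) → (A=4, B=1, C=3, D=2, E=8, F=0, G=2)
step 3: fire t0:  (A=4, B=1, C=3, D=2, E=8, F=0, G=2) → (A=4, B=0, C=3, D=2, E=11, F=0, G=2)
step 4: fire t5:  (A=4, B=0, C=3, D=2, E=11, F=0, G=2) → (A=4, B=1, C=0, D=2, E=8, F=0, G=2)
step 5: fire t0:  (A=4, B=1, C=0, D=2, E=8, F=0, G=2) → (A=4, B=0, C=0, D=2, E=11, F=0, G=2)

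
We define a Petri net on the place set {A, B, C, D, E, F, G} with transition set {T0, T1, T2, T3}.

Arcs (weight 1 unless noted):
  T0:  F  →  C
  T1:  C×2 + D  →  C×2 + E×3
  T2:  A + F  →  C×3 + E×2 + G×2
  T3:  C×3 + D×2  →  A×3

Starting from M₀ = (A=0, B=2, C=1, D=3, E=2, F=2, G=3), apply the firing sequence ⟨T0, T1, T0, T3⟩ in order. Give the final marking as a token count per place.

(A=3, B=2, C=0, D=0, E=5, F=0, G=3)

step 1: fire T0:  (A=0, B=2, C=1, D=3, E=2, F=2, G=3) → (A=0, B=2, C=2, D=3, E=2, F=1, G=3)
step 2: fire T1:  (A=0, B=2, C=2, D=3, E=2, F=1, G=3) → (A=0, B=2, C=2, D=2, E=5, F=1, G=3)
step 3: fire T0:  (A=0, B=2, C=2, D=2, E=5, F=1, G=3) → (A=0, B=2, C=3, D=2, E=5, F=0, G=3)
step 4: fire T3:  (A=0, B=2, C=3, D=2, E=5, F=0, G=3) → (A=3, B=2, C=0, D=0, E=5, F=0, G=3)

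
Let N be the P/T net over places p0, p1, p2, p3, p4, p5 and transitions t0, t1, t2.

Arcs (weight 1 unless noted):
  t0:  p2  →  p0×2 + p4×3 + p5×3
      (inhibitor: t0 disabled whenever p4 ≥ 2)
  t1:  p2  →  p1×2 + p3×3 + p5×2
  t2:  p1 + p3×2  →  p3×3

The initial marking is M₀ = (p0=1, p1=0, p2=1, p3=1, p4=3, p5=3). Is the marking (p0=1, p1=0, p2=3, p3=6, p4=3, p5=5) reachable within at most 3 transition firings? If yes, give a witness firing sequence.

NO — not reachable within 3 firings

depth 0: 1 marking
depth 1: 2 markings reached so far
depth 2: 3 markings reached so far
depth 3: 4 markings reached so far
target is not among the 4 markings reachable within 3 steps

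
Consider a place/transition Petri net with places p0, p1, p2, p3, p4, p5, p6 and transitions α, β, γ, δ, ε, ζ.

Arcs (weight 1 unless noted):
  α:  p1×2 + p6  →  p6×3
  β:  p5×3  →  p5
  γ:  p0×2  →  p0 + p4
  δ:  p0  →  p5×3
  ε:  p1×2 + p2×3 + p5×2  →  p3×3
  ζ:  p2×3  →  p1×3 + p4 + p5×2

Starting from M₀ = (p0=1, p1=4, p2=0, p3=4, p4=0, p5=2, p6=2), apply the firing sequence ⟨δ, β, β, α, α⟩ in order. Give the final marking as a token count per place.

(p0=0, p1=0, p2=0, p3=4, p4=0, p5=1, p6=6)

step 1: fire δ:  (p0=1, p1=4, p2=0, p3=4, p4=0, p5=2, p6=2) → (p0=0, p1=4, p2=0, p3=4, p4=0, p5=5, p6=2)
step 2: fire β:  (p0=0, p1=4, p2=0, p3=4, p4=0, p5=5, p6=2) → (p0=0, p1=4, p2=0, p3=4, p4=0, p5=3, p6=2)
step 3: fire β:  (p0=0, p1=4, p2=0, p3=4, p4=0, p5=3, p6=2) → (p0=0, p1=4, p2=0, p3=4, p4=0, p5=1, p6=2)
step 4: fire α:  (p0=0, p1=4, p2=0, p3=4, p4=0, p5=1, p6=2) → (p0=0, p1=2, p2=0, p3=4, p4=0, p5=1, p6=4)
step 5: fire α:  (p0=0, p1=2, p2=0, p3=4, p4=0, p5=1, p6=4) → (p0=0, p1=0, p2=0, p3=4, p4=0, p5=1, p6=6)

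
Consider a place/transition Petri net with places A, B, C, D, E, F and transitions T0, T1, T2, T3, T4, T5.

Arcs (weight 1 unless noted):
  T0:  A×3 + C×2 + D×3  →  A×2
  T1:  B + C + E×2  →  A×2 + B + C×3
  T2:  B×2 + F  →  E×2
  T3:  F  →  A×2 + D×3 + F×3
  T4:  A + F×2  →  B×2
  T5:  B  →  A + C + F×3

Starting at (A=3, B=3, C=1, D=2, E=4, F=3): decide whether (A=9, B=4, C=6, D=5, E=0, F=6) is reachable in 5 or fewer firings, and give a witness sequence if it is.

step 1: fire T1:  (A=3, B=3, C=1, D=2, E=4, F=3) → (A=5, B=3, C=3, D=2, E=2, F=3)
step 2: fire T1:  (A=5, B=3, C=3, D=2, E=2, F=3) → (A=7, B=3, C=5, D=2, E=0, F=3)
step 3: fire T3:  (A=7, B=3, C=5, D=2, E=0, F=3) → (A=9, B=3, C=5, D=5, E=0, F=5)
step 4: fire T4:  (A=9, B=3, C=5, D=5, E=0, F=5) → (A=8, B=5, C=5, D=5, E=0, F=3)
step 5: fire T5:  (A=8, B=5, C=5, D=5, E=0, F=3) → (A=9, B=4, C=6, D=5, E=0, F=6)

YES — reachable via ⟨T1, T1, T3, T4, T5⟩ (5 firings)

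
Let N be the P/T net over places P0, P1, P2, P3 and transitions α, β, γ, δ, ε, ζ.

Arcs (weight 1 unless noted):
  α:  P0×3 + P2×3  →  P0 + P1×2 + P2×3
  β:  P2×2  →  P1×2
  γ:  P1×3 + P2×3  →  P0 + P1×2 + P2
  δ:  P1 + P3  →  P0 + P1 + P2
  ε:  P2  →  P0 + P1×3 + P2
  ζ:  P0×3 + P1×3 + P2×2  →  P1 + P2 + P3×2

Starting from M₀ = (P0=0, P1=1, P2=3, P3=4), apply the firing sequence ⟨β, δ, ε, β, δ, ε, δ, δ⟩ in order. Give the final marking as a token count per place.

(P0=6, P1=11, P2=3, P3=0)

step 1: fire β:  (P0=0, P1=1, P2=3, P3=4) → (P0=0, P1=3, P2=1, P3=4)
step 2: fire δ:  (P0=0, P1=3, P2=1, P3=4) → (P0=1, P1=3, P2=2, P3=3)
step 3: fire ε:  (P0=1, P1=3, P2=2, P3=3) → (P0=2, P1=6, P2=2, P3=3)
step 4: fire β:  (P0=2, P1=6, P2=2, P3=3) → (P0=2, P1=8, P2=0, P3=3)
step 5: fire δ:  (P0=2, P1=8, P2=0, P3=3) → (P0=3, P1=8, P2=1, P3=2)
step 6: fire ε:  (P0=3, P1=8, P2=1, P3=2) → (P0=4, P1=11, P2=1, P3=2)
step 7: fire δ:  (P0=4, P1=11, P2=1, P3=2) → (P0=5, P1=11, P2=2, P3=1)
step 8: fire δ:  (P0=5, P1=11, P2=2, P3=1) → (P0=6, P1=11, P2=3, P3=0)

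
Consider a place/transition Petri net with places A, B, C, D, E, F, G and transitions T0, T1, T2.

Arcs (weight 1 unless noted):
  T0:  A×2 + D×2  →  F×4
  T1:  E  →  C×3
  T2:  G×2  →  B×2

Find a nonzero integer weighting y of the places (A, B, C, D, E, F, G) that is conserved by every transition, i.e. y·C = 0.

Incidence matrix C (rows=places, cols=transitions):
       T0   T1   T2
    A  -2    0    0
    B   0    0    2
    C   0    3    0
    D  -2    0    0
    E   0   -1    0
    F   4    0    0
    G   0    0   -2

Candidate y = [1, 0, 0, -1, 0, 0, 0]; check y·C column-wise:
  col T0: 1·-2 + -1·-2 + 0·4 = 0
  col T1: 1·0 + 0·3 + -1·0 + 0·-1 = 0
  col T2: 1·0 + 0·2 + -1·0 + 0·-2 = 0

y = (A:1, B:0, C:0, D:-1, E:0, F:0, G:0)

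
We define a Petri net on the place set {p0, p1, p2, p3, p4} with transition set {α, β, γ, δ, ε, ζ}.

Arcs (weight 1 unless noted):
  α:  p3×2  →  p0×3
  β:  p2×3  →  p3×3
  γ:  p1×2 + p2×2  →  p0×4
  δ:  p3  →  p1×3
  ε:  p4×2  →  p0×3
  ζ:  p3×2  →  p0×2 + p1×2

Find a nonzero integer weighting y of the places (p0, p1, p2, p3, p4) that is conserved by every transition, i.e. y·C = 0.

Incidence matrix C (rows=places, cols=transitions):
        α    β    γ    δ    ε    ζ
   p0   3    0    4    0    3    2
   p1   0    0   -2    3    0    2
   p2   0   -3   -2    0    0    0
   p3  -2    3    0   -1    0   -2
   p4   0    0    0    0   -2    0

Candidate y = [2, 1, 3, 3, 3]; check y·C column-wise:
  col α: 2·3 + 1·0 + 3·0 + 3·-2 + 3·0 = 0
  col β: 2·0 + 1·0 + 3·-3 + 3·3 + 3·0 = 0
  col γ: 2·4 + 1·-2 + 3·-2 + 3·0 + 3·0 = 0
  col δ: 2·0 + 1·3 + 3·0 + 3·-1 + 3·0 = 0
  col ε: 2·3 + 1·0 + 3·0 + 3·0 + 3·-2 = 0
  col ζ: 2·2 + 1·2 + 3·0 + 3·-2 + 3·0 = 0

y = (p0:2, p1:1, p2:3, p3:3, p4:3)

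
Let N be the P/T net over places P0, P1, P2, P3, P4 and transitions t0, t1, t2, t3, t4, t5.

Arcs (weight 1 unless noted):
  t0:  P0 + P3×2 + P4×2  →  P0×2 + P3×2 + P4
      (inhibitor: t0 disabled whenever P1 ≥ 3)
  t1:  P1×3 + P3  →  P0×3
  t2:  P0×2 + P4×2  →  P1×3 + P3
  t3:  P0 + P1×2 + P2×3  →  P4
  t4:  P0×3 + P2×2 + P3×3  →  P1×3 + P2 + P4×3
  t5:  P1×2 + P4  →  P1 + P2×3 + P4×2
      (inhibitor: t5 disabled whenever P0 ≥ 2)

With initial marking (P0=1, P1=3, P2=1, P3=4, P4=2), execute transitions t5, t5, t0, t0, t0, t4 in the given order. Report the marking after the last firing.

(P0=1, P1=4, P2=6, P3=1, P4=4)

step 1: fire t5:  (P0=1, P1=3, P2=1, P3=4, P4=2) → (P0=1, P1=2, P2=4, P3=4, P4=3)
step 2: fire t5:  (P0=1, P1=2, P2=4, P3=4, P4=3) → (P0=1, P1=1, P2=7, P3=4, P4=4)
step 3: fire t0:  (P0=1, P1=1, P2=7, P3=4, P4=4) → (P0=2, P1=1, P2=7, P3=4, P4=3)
step 4: fire t0:  (P0=2, P1=1, P2=7, P3=4, P4=3) → (P0=3, P1=1, P2=7, P3=4, P4=2)
step 5: fire t0:  (P0=3, P1=1, P2=7, P3=4, P4=2) → (P0=4, P1=1, P2=7, P3=4, P4=1)
step 6: fire t4:  (P0=4, P1=1, P2=7, P3=4, P4=1) → (P0=1, P1=4, P2=6, P3=1, P4=4)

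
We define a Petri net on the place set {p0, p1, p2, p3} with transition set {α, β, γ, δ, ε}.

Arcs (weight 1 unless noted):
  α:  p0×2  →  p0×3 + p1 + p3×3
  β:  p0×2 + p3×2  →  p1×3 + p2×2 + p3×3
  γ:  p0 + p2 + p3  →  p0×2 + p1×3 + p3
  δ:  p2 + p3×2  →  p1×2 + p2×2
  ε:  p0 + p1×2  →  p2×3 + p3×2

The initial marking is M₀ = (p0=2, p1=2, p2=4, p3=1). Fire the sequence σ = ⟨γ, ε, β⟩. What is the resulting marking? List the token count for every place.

step 1: fire γ:  (p0=2, p1=2, p2=4, p3=1) → (p0=3, p1=5, p2=3, p3=1)
step 2: fire ε:  (p0=3, p1=5, p2=3, p3=1) → (p0=2, p1=3, p2=6, p3=3)
step 3: fire β:  (p0=2, p1=3, p2=6, p3=3) → (p0=0, p1=6, p2=8, p3=4)

(p0=0, p1=6, p2=8, p3=4)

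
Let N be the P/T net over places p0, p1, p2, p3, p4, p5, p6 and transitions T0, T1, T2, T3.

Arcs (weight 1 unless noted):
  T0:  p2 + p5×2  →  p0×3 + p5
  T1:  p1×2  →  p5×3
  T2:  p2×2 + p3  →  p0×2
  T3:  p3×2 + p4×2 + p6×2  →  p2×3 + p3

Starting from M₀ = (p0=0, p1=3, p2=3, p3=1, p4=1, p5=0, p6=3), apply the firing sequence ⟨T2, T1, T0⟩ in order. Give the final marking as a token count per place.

step 1: fire T2:  (p0=0, p1=3, p2=3, p3=1, p4=1, p5=0, p6=3) → (p0=2, p1=3, p2=1, p3=0, p4=1, p5=0, p6=3)
step 2: fire T1:  (p0=2, p1=3, p2=1, p3=0, p4=1, p5=0, p6=3) → (p0=2, p1=1, p2=1, p3=0, p4=1, p5=3, p6=3)
step 3: fire T0:  (p0=2, p1=1, p2=1, p3=0, p4=1, p5=3, p6=3) → (p0=5, p1=1, p2=0, p3=0, p4=1, p5=2, p6=3)

(p0=5, p1=1, p2=0, p3=0, p4=1, p5=2, p6=3)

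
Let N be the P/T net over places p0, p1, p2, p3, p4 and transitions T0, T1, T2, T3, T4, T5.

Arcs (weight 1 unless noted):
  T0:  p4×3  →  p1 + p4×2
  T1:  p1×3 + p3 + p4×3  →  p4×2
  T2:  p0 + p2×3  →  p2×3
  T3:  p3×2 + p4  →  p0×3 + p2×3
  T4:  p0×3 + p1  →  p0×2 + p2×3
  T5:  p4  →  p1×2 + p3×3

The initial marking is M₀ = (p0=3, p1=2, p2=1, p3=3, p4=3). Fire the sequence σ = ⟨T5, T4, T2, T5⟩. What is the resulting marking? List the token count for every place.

(p0=1, p1=5, p2=4, p3=9, p4=1)

step 1: fire T5:  (p0=3, p1=2, p2=1, p3=3, p4=3) → (p0=3, p1=4, p2=1, p3=6, p4=2)
step 2: fire T4:  (p0=3, p1=4, p2=1, p3=6, p4=2) → (p0=2, p1=3, p2=4, p3=6, p4=2)
step 3: fire T2:  (p0=2, p1=3, p2=4, p3=6, p4=2) → (p0=1, p1=3, p2=4, p3=6, p4=2)
step 4: fire T5:  (p0=1, p1=3, p2=4, p3=6, p4=2) → (p0=1, p1=5, p2=4, p3=9, p4=1)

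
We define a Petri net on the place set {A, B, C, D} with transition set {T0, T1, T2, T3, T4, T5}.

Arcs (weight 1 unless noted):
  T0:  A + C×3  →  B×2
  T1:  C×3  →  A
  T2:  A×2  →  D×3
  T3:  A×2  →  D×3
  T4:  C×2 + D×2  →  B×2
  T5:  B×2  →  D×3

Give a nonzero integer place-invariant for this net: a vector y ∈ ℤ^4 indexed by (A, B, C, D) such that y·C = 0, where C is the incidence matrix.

Incidence matrix C (rows=places, cols=transitions):
       T0   T1   T2   T3   T4   T5
    A  -1    1   -2   -2    0    0
    B   2    0    0    0    2   -2
    C  -3   -3    0    0   -2    0
    D   0    0    3    3   -2    3

Candidate y = [3, 3, 1, 2]; check y·C column-wise:
  col T0: 3·-1 + 3·2 + 1·-3 + 2·0 = 0
  col T1: 3·1 + 3·0 + 1·-3 + 2·0 = 0
  col T2: 3·-2 + 3·0 + 1·0 + 2·3 = 0
  col T3: 3·-2 + 3·0 + 1·0 + 2·3 = 0
  col T4: 3·0 + 3·2 + 1·-2 + 2·-2 = 0
  col T5: 3·0 + 3·-2 + 1·0 + 2·3 = 0

y = (A:3, B:3, C:1, D:2)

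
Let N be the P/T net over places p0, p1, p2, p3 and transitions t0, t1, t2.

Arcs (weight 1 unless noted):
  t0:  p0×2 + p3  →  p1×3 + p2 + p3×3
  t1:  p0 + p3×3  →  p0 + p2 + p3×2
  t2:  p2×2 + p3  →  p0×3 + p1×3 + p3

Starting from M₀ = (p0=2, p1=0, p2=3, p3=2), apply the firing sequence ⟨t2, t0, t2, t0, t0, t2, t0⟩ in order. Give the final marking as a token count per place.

step 1: fire t2:  (p0=2, p1=0, p2=3, p3=2) → (p0=5, p1=3, p2=1, p3=2)
step 2: fire t0:  (p0=5, p1=3, p2=1, p3=2) → (p0=3, p1=6, p2=2, p3=4)
step 3: fire t2:  (p0=3, p1=6, p2=2, p3=4) → (p0=6, p1=9, p2=0, p3=4)
step 4: fire t0:  (p0=6, p1=9, p2=0, p3=4) → (p0=4, p1=12, p2=1, p3=6)
step 5: fire t0:  (p0=4, p1=12, p2=1, p3=6) → (p0=2, p1=15, p2=2, p3=8)
step 6: fire t2:  (p0=2, p1=15, p2=2, p3=8) → (p0=5, p1=18, p2=0, p3=8)
step 7: fire t0:  (p0=5, p1=18, p2=0, p3=8) → (p0=3, p1=21, p2=1, p3=10)

(p0=3, p1=21, p2=1, p3=10)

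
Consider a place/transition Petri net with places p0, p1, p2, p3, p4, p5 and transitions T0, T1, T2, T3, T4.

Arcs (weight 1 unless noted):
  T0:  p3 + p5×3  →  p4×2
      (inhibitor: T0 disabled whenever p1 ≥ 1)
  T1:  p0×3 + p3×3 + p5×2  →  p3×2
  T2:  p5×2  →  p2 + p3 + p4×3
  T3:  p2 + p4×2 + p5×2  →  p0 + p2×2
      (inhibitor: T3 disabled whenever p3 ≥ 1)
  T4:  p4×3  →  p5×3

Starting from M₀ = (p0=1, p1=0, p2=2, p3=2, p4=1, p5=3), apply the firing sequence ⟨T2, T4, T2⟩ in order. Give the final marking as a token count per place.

(p0=1, p1=0, p2=4, p3=4, p4=4, p5=2)

step 1: fire T2:  (p0=1, p1=0, p2=2, p3=2, p4=1, p5=3) → (p0=1, p1=0, p2=3, p3=3, p4=4, p5=1)
step 2: fire T4:  (p0=1, p1=0, p2=3, p3=3, p4=4, p5=1) → (p0=1, p1=0, p2=3, p3=3, p4=1, p5=4)
step 3: fire T2:  (p0=1, p1=0, p2=3, p3=3, p4=1, p5=4) → (p0=1, p1=0, p2=4, p3=4, p4=4, p5=2)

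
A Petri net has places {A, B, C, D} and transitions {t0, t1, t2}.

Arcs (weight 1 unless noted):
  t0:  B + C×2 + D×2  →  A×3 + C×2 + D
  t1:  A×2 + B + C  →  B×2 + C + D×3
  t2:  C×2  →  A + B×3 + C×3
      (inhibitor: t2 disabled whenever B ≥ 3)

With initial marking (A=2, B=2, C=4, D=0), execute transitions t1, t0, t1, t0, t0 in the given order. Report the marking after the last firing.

(A=7, B=1, C=4, D=3)

step 1: fire t1:  (A=2, B=2, C=4, D=0) → (A=0, B=3, C=4, D=3)
step 2: fire t0:  (A=0, B=3, C=4, D=3) → (A=3, B=2, C=4, D=2)
step 3: fire t1:  (A=3, B=2, C=4, D=2) → (A=1, B=3, C=4, D=5)
step 4: fire t0:  (A=1, B=3, C=4, D=5) → (A=4, B=2, C=4, D=4)
step 5: fire t0:  (A=4, B=2, C=4, D=4) → (A=7, B=1, C=4, D=3)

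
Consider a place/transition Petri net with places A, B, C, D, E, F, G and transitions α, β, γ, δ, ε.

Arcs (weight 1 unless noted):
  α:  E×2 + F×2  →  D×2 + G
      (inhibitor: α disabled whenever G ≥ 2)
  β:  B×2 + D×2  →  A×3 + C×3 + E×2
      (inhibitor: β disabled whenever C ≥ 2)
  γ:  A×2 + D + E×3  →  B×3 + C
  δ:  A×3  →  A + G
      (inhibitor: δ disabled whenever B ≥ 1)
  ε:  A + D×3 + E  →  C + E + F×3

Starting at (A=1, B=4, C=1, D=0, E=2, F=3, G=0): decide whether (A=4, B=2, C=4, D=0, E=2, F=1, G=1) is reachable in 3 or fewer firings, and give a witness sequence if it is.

step 1: fire α:  (A=1, B=4, C=1, D=0, E=2, F=3, G=0) → (A=1, B=4, C=1, D=2, E=0, F=1, G=1)
step 2: fire β:  (A=1, B=4, C=1, D=2, E=0, F=1, G=1) → (A=4, B=2, C=4, D=0, E=2, F=1, G=1)

YES — reachable via ⟨α, β⟩ (2 firings)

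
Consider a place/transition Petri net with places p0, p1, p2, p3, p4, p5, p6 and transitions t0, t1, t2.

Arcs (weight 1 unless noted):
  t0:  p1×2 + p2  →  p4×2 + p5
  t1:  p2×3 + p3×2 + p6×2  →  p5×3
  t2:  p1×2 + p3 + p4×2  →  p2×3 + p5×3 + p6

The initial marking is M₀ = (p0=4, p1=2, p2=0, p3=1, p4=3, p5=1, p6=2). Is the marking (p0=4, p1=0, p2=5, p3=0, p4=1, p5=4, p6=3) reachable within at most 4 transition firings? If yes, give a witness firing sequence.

NO — not reachable within 4 firings

depth 0: 1 marking
depth 1: 2 markings reached so far
depth 2: 2 markings reached so far
(frontier empty at depth 2; search complete)
target is not among the 2 markings reachable within 4 steps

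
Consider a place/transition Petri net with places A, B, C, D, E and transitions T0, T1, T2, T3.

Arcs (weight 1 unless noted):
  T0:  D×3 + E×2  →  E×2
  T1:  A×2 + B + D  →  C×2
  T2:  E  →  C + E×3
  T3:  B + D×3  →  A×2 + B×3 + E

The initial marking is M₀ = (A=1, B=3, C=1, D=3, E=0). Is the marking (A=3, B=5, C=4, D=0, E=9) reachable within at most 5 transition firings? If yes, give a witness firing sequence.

NO — not reachable within 5 firings

depth 0: 1 marking
depth 1: 2 markings reached so far
depth 2: 3 markings reached so far
depth 3: 4 markings reached so far
depth 4: 5 markings reached so far
depth 5: 6 markings reached so far
target is not among the 6 markings reachable within 5 steps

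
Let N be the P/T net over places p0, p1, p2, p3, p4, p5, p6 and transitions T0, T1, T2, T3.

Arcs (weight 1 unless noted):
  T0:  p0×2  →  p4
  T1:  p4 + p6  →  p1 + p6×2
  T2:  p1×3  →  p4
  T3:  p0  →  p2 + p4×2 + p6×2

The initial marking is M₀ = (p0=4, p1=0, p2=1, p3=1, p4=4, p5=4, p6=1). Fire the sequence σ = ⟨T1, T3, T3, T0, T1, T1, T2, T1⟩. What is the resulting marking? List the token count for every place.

(p0=0, p1=1, p2=3, p3=1, p4=6, p5=4, p6=9)

step 1: fire T1:  (p0=4, p1=0, p2=1, p3=1, p4=4, p5=4, p6=1) → (p0=4, p1=1, p2=1, p3=1, p4=3, p5=4, p6=2)
step 2: fire T3:  (p0=4, p1=1, p2=1, p3=1, p4=3, p5=4, p6=2) → (p0=3, p1=1, p2=2, p3=1, p4=5, p5=4, p6=4)
step 3: fire T3:  (p0=3, p1=1, p2=2, p3=1, p4=5, p5=4, p6=4) → (p0=2, p1=1, p2=3, p3=1, p4=7, p5=4, p6=6)
step 4: fire T0:  (p0=2, p1=1, p2=3, p3=1, p4=7, p5=4, p6=6) → (p0=0, p1=1, p2=3, p3=1, p4=8, p5=4, p6=6)
step 5: fire T1:  (p0=0, p1=1, p2=3, p3=1, p4=8, p5=4, p6=6) → (p0=0, p1=2, p2=3, p3=1, p4=7, p5=4, p6=7)
step 6: fire T1:  (p0=0, p1=2, p2=3, p3=1, p4=7, p5=4, p6=7) → (p0=0, p1=3, p2=3, p3=1, p4=6, p5=4, p6=8)
step 7: fire T2:  (p0=0, p1=3, p2=3, p3=1, p4=6, p5=4, p6=8) → (p0=0, p1=0, p2=3, p3=1, p4=7, p5=4, p6=8)
step 8: fire T1:  (p0=0, p1=0, p2=3, p3=1, p4=7, p5=4, p6=8) → (p0=0, p1=1, p2=3, p3=1, p4=6, p5=4, p6=9)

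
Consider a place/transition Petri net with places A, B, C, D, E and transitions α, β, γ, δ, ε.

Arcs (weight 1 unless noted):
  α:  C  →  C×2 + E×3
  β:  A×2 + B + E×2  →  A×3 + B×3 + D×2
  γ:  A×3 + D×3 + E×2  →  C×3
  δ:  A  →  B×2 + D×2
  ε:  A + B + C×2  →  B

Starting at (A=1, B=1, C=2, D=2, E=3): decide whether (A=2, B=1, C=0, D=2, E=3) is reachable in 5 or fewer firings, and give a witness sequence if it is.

NO — not reachable within 5 firings

depth 0: 1 marking
depth 1: 4 markings reached so far
depth 2: 7 markings reached so far
depth 3: 10 markings reached so far
depth 4: 13 markings reached so far
depth 5: 16 markings reached so far
target is not among the 16 markings reachable within 5 steps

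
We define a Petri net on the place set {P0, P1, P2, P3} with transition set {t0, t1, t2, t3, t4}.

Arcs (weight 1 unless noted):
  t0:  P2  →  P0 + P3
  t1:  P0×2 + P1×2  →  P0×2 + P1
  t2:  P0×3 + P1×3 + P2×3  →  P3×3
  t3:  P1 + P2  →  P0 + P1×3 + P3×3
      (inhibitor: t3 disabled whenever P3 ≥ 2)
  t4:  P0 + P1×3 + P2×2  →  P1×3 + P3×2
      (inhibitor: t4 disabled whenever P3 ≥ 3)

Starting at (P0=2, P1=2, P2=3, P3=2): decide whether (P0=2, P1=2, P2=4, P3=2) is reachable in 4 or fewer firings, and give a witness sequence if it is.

depth 0: 1 marking
depth 1: 3 markings reached so far
depth 2: 5 markings reached so far
depth 3: 7 markings reached so far
depth 4: 8 markings reached so far
target is not among the 8 markings reachable within 4 steps

NO — not reachable within 4 firings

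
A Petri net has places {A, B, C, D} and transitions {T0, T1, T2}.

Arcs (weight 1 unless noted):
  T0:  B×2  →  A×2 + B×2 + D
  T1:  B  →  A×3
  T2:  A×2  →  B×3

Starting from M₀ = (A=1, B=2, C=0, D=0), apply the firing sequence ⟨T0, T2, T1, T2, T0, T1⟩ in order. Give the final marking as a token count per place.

step 1: fire T0:  (A=1, B=2, C=0, D=0) → (A=3, B=2, C=0, D=1)
step 2: fire T2:  (A=3, B=2, C=0, D=1) → (A=1, B=5, C=0, D=1)
step 3: fire T1:  (A=1, B=5, C=0, D=1) → (A=4, B=4, C=0, D=1)
step 4: fire T2:  (A=4, B=4, C=0, D=1) → (A=2, B=7, C=0, D=1)
step 5: fire T0:  (A=2, B=7, C=0, D=1) → (A=4, B=7, C=0, D=2)
step 6: fire T1:  (A=4, B=7, C=0, D=2) → (A=7, B=6, C=0, D=2)

(A=7, B=6, C=0, D=2)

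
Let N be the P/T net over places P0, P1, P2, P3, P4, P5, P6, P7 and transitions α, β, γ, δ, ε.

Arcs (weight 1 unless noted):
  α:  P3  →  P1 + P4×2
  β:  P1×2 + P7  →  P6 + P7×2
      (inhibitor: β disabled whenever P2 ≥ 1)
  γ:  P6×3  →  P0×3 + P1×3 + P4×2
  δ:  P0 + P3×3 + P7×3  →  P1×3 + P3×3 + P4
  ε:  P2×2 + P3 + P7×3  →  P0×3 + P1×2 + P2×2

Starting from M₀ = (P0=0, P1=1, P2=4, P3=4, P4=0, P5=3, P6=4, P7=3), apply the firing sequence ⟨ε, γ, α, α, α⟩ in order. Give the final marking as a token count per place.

step 1: fire ε:  (P0=0, P1=1, P2=4, P3=4, P4=0, P5=3, P6=4, P7=3) → (P0=3, P1=3, P2=4, P3=3, P4=0, P5=3, P6=4, P7=0)
step 2: fire γ:  (P0=3, P1=3, P2=4, P3=3, P4=0, P5=3, P6=4, P7=0) → (P0=6, P1=6, P2=4, P3=3, P4=2, P5=3, P6=1, P7=0)
step 3: fire α:  (P0=6, P1=6, P2=4, P3=3, P4=2, P5=3, P6=1, P7=0) → (P0=6, P1=7, P2=4, P3=2, P4=4, P5=3, P6=1, P7=0)
step 4: fire α:  (P0=6, P1=7, P2=4, P3=2, P4=4, P5=3, P6=1, P7=0) → (P0=6, P1=8, P2=4, P3=1, P4=6, P5=3, P6=1, P7=0)
step 5: fire α:  (P0=6, P1=8, P2=4, P3=1, P4=6, P5=3, P6=1, P7=0) → (P0=6, P1=9, P2=4, P3=0, P4=8, P5=3, P6=1, P7=0)

(P0=6, P1=9, P2=4, P3=0, P4=8, P5=3, P6=1, P7=0)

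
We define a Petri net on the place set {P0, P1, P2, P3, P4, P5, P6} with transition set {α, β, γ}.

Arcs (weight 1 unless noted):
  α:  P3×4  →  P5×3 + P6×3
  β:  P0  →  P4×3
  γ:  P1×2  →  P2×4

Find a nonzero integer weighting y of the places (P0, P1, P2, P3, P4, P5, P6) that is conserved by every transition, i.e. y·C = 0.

Incidence matrix C (rows=places, cols=transitions):
        α    β    γ
   P0   0   -1    0
   P1   0    0   -2
   P2   0    0    4
   P3  -4    0    0
   P4   0    3    0
   P5   3    0    0
   P6   3    0    0

Candidate y = [0, 2, 1, 0, 0, 0, 0]; check y·C column-wise:
  col α: 2·0 + 1·0 + 0·-4 + 0·3 + 0·3 = 0
  col β: 0·-1 + 2·0 + 1·0 + 0·3 = 0
  col γ: 2·-2 + 1·4 = 0

y = (P0:0, P1:2, P2:1, P3:0, P4:0, P5:0, P6:0)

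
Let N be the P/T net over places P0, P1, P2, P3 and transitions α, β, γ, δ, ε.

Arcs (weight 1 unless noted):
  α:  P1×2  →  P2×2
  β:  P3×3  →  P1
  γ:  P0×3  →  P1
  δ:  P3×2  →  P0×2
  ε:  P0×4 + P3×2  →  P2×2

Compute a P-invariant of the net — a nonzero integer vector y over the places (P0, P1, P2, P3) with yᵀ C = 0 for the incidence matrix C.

y = (P0:1, P1:3, P2:3, P3:1)

Incidence matrix C (rows=places, cols=transitions):
        α    β    γ    δ    ε
   P0   0    0   -3    2   -4
   P1  -2    1    1    0    0
   P2   2    0    0    0    2
   P3   0   -3    0   -2   -2

Candidate y = [1, 3, 3, 1]; check y·C column-wise:
  col α: 1·0 + 3·-2 + 3·2 + 1·0 = 0
  col β: 1·0 + 3·1 + 3·0 + 1·-3 = 0
  col γ: 1·-3 + 3·1 + 3·0 + 1·0 = 0
  col δ: 1·2 + 3·0 + 3·0 + 1·-2 = 0
  col ε: 1·-4 + 3·0 + 3·2 + 1·-2 = 0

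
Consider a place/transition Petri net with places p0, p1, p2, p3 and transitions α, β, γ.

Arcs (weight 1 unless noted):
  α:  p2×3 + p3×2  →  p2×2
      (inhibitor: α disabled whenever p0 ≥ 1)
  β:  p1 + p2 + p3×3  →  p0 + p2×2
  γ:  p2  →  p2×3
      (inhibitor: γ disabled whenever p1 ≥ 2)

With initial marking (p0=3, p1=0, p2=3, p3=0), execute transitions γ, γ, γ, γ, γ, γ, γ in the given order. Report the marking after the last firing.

step 1: fire γ:  (p0=3, p1=0, p2=3, p3=0) → (p0=3, p1=0, p2=5, p3=0)
step 2: fire γ:  (p0=3, p1=0, p2=5, p3=0) → (p0=3, p1=0, p2=7, p3=0)
step 3: fire γ:  (p0=3, p1=0, p2=7, p3=0) → (p0=3, p1=0, p2=9, p3=0)
step 4: fire γ:  (p0=3, p1=0, p2=9, p3=0) → (p0=3, p1=0, p2=11, p3=0)
step 5: fire γ:  (p0=3, p1=0, p2=11, p3=0) → (p0=3, p1=0, p2=13, p3=0)
step 6: fire γ:  (p0=3, p1=0, p2=13, p3=0) → (p0=3, p1=0, p2=15, p3=0)
step 7: fire γ:  (p0=3, p1=0, p2=15, p3=0) → (p0=3, p1=0, p2=17, p3=0)

(p0=3, p1=0, p2=17, p3=0)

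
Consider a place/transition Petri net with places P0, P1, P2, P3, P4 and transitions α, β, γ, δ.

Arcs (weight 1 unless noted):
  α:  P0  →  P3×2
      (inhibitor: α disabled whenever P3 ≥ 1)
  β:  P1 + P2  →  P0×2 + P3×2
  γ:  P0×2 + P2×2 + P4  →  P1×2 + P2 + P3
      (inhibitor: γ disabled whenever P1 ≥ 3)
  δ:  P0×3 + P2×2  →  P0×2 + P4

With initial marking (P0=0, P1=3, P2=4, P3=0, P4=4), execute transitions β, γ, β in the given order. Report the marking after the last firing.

step 1: fire β:  (P0=0, P1=3, P2=4, P3=0, P4=4) → (P0=2, P1=2, P2=3, P3=2, P4=4)
step 2: fire γ:  (P0=2, P1=2, P2=3, P3=2, P4=4) → (P0=0, P1=4, P2=2, P3=3, P4=3)
step 3: fire β:  (P0=0, P1=4, P2=2, P3=3, P4=3) → (P0=2, P1=3, P2=1, P3=5, P4=3)

(P0=2, P1=3, P2=1, P3=5, P4=3)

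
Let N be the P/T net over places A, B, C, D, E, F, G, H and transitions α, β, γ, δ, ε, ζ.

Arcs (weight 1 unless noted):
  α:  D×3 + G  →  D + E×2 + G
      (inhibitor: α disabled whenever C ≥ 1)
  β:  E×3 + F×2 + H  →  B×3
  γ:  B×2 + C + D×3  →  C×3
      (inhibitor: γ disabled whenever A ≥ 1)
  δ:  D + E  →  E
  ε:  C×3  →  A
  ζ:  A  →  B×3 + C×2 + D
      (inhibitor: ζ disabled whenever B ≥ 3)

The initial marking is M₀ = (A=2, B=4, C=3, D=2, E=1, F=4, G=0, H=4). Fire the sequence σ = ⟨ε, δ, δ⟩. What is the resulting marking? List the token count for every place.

(A=3, B=4, C=0, D=0, E=1, F=4, G=0, H=4)

step 1: fire ε:  (A=2, B=4, C=3, D=2, E=1, F=4, G=0, H=4) → (A=3, B=4, C=0, D=2, E=1, F=4, G=0, H=4)
step 2: fire δ:  (A=3, B=4, C=0, D=2, E=1, F=4, G=0, H=4) → (A=3, B=4, C=0, D=1, E=1, F=4, G=0, H=4)
step 3: fire δ:  (A=3, B=4, C=0, D=1, E=1, F=4, G=0, H=4) → (A=3, B=4, C=0, D=0, E=1, F=4, G=0, H=4)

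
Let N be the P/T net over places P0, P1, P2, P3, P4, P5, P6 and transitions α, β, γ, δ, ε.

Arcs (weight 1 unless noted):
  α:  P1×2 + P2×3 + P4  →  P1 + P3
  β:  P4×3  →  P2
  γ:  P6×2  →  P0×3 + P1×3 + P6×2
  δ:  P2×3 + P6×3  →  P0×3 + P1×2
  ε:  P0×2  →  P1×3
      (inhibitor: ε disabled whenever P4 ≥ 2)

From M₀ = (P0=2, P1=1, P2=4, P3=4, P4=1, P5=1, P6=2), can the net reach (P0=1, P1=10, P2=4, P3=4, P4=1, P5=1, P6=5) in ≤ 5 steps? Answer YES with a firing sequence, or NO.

depth 0: 1 marking
depth 1: 3 markings reached so far
depth 2: 7 markings reached so far
depth 3: 12 markings reached so far
depth 4: 18 markings reached so far
depth 5: 25 markings reached so far
target is not among the 25 markings reachable within 5 steps

NO — not reachable within 5 firings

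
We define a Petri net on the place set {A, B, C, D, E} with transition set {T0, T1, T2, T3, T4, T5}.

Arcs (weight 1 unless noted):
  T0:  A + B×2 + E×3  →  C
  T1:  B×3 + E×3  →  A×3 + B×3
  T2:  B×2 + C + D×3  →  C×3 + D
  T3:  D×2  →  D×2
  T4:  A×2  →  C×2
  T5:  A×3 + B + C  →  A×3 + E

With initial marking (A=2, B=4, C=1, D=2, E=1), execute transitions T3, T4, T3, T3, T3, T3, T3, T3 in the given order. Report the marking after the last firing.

(A=0, B=4, C=3, D=2, E=1)

step 1: fire T3:  (A=2, B=4, C=1, D=2, E=1) → (A=2, B=4, C=1, D=2, E=1)
step 2: fire T4:  (A=2, B=4, C=1, D=2, E=1) → (A=0, B=4, C=3, D=2, E=1)
step 3: fire T3:  (A=0, B=4, C=3, D=2, E=1) → (A=0, B=4, C=3, D=2, E=1)
step 4: fire T3:  (A=0, B=4, C=3, D=2, E=1) → (A=0, B=4, C=3, D=2, E=1)
step 5: fire T3:  (A=0, B=4, C=3, D=2, E=1) → (A=0, B=4, C=3, D=2, E=1)
step 6: fire T3:  (A=0, B=4, C=3, D=2, E=1) → (A=0, B=4, C=3, D=2, E=1)
step 7: fire T3:  (A=0, B=4, C=3, D=2, E=1) → (A=0, B=4, C=3, D=2, E=1)
step 8: fire T3:  (A=0, B=4, C=3, D=2, E=1) → (A=0, B=4, C=3, D=2, E=1)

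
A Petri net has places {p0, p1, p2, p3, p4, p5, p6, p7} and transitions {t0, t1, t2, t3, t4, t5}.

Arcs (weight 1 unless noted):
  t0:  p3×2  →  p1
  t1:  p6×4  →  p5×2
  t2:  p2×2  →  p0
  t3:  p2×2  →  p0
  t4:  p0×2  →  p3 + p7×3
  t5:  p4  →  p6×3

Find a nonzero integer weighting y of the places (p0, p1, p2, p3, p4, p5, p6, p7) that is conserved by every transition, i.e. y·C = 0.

y = (p0:2, p1:8, p2:1, p3:4, p4:0, p5:0, p6:0, p7:0)

Incidence matrix C (rows=places, cols=transitions):
       t0   t1   t2   t3   t4   t5
   p0   0    0    1    1   -2    0
   p1   1    0    0    0    0    0
   p2   0    0   -2   -2    0    0
   p3  -2    0    0    0    1    0
   p4   0    0    0    0    0   -1
   p5   0    2    0    0    0    0
   p6   0   -4    0    0    0    3
   p7   0    0    0    0    3    0

Candidate y = [2, 8, 1, 4, 0, 0, 0, 0]; check y·C column-wise:
  col t0: 2·0 + 8·1 + 1·0 + 4·-2 = 0
  col t1: 2·0 + 8·0 + 1·0 + 4·0 + 0·2 + 0·-4 = 0
  col t2: 2·1 + 8·0 + 1·-2 + 4·0 = 0
  col t3: 2·1 + 8·0 + 1·-2 + 4·0 = 0
  col t4: 2·-2 + 8·0 + 1·0 + 4·1 + 0·3 = 0
  col t5: 2·0 + 8·0 + 1·0 + 4·0 + 0·-1 + 0·3 = 0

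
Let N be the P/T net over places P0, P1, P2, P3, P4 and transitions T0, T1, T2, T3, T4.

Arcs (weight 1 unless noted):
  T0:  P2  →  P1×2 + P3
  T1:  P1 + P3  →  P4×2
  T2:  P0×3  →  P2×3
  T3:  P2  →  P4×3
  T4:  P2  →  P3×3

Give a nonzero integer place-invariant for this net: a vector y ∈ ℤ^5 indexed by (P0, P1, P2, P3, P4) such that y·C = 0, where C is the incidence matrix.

Incidence matrix C (rows=places, cols=transitions):
       T0   T1   T2   T3   T4
   P0   0    0   -3    0    0
   P1   2   -1    0    0    0
   P2  -1    0    3   -1   -1
   P3   1   -1    0    0    3
   P4   0    2    0    3    0

Candidate y = [3, 1, 3, 1, 1]; check y·C column-wise:
  col T0: 3·0 + 1·2 + 3·-1 + 1·1 + 1·0 = 0
  col T1: 3·0 + 1·-1 + 3·0 + 1·-1 + 1·2 = 0
  col T2: 3·-3 + 1·0 + 3·3 + 1·0 + 1·0 = 0
  col T3: 3·0 + 1·0 + 3·-1 + 1·0 + 1·3 = 0
  col T4: 3·0 + 1·0 + 3·-1 + 1·3 + 1·0 = 0

y = (P0:3, P1:1, P2:3, P3:1, P4:1)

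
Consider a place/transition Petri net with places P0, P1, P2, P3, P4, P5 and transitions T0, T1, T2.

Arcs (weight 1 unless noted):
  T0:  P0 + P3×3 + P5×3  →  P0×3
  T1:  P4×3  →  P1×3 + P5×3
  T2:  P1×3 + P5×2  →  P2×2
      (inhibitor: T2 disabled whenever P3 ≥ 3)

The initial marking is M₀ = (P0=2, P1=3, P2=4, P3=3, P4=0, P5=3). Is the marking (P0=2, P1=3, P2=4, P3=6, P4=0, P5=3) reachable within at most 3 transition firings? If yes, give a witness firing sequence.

depth 0: 1 marking
depth 1: 2 markings reached so far
depth 2: 2 markings reached so far
(frontier empty at depth 2; search complete)
target is not among the 2 markings reachable within 3 steps

NO — not reachable within 3 firings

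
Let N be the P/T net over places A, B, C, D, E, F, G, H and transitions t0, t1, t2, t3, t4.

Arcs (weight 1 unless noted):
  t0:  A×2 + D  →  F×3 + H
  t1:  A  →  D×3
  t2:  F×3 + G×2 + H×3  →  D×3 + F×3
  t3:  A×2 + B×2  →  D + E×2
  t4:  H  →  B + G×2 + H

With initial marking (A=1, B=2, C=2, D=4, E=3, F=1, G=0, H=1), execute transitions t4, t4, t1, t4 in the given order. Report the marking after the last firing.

step 1: fire t4:  (A=1, B=2, C=2, D=4, E=3, F=1, G=0, H=1) → (A=1, B=3, C=2, D=4, E=3, F=1, G=2, H=1)
step 2: fire t4:  (A=1, B=3, C=2, D=4, E=3, F=1, G=2, H=1) → (A=1, B=4, C=2, D=4, E=3, F=1, G=4, H=1)
step 3: fire t1:  (A=1, B=4, C=2, D=4, E=3, F=1, G=4, H=1) → (A=0, B=4, C=2, D=7, E=3, F=1, G=4, H=1)
step 4: fire t4:  (A=0, B=4, C=2, D=7, E=3, F=1, G=4, H=1) → (A=0, B=5, C=2, D=7, E=3, F=1, G=6, H=1)

(A=0, B=5, C=2, D=7, E=3, F=1, G=6, H=1)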